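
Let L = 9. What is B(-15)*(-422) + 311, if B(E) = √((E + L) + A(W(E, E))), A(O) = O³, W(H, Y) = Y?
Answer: 311 - 2954*I*√69 ≈ 311.0 - 24538.0*I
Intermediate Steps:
B(E) = √(9 + E + E³) (B(E) = √((E + 9) + E³) = √((9 + E) + E³) = √(9 + E + E³))
B(-15)*(-422) + 311 = √(9 - 15 + (-15)³)*(-422) + 311 = √(9 - 15 - 3375)*(-422) + 311 = √(-3381)*(-422) + 311 = (7*I*√69)*(-422) + 311 = -2954*I*√69 + 311 = 311 - 2954*I*√69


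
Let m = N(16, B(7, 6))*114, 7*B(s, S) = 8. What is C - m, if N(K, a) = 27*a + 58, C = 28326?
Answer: 127374/7 ≈ 18196.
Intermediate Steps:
B(s, S) = 8/7 (B(s, S) = (⅐)*8 = 8/7)
N(K, a) = 58 + 27*a
m = 70908/7 (m = (58 + 27*(8/7))*114 = (58 + 216/7)*114 = (622/7)*114 = 70908/7 ≈ 10130.)
C - m = 28326 - 1*70908/7 = 28326 - 70908/7 = 127374/7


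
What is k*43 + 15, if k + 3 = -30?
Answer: -1404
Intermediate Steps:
k = -33 (k = -3 - 30 = -33)
k*43 + 15 = -33*43 + 15 = -1419 + 15 = -1404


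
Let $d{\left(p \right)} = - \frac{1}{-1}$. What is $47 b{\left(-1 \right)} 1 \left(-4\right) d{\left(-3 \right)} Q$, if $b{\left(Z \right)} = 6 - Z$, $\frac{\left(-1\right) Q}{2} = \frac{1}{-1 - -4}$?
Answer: $\frac{2632}{3} \approx 877.33$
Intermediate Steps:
$Q = - \frac{2}{3}$ ($Q = - \frac{2}{-1 - -4} = - \frac{2}{-1 + 4} = - \frac{2}{3} \approx -0.66667$)
$d{\left(p \right)} = 1$ ($d{\left(p \right)} = \left(-1\right) \left(-1\right) = 1$)
$47 b{\left(-1 \right)} 1 \left(-4\right) d{\left(-3 \right)} Q = 47 \left(6 - -1\right) 1 \left(-4\right) 1 \left(- \frac{2}{3}\right) = 47 \left(6 + 1\right) 1 \left(-4\right) \left(- \frac{2}{3}\right) = 47 \cdot 7 \cdot 1 \left(-4\right) \left(- \frac{2}{3}\right) = 47 \cdot 7 \left(-4\right) \left(- \frac{2}{3}\right) = 47 \left(-28\right) \left(- \frac{2}{3}\right) = \left(-1316\right) \left(- \frac{2}{3}\right) = \frac{2632}{3}$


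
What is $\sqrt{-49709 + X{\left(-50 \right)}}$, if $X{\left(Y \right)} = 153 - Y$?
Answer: $i \sqrt{49506} \approx 222.5 i$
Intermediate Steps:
$\sqrt{-49709 + X{\left(-50 \right)}} = \sqrt{-49709 + \left(153 - -50\right)} = \sqrt{-49709 + \left(153 + 50\right)} = \sqrt{-49709 + 203} = \sqrt{-49506} = i \sqrt{49506}$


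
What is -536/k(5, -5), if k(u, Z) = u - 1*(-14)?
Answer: -536/19 ≈ -28.211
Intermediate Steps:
k(u, Z) = 14 + u (k(u, Z) = u + 14 = 14 + u)
-536/k(5, -5) = -536/(14 + 5) = -536/19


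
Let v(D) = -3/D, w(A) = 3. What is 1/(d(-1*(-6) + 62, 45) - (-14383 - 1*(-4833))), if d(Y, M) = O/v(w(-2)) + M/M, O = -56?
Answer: 1/9607 ≈ 0.00010409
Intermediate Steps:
d(Y, M) = 57 (d(Y, M) = -56*(-1/1) + M/M = -56/((-3*1/3)) + 1 = -56/(-1) + 1 = -56*(-1) + 1 = 56 + 1 = 57)
1/(d(-1*(-6) + 62, 45) - (-14383 - 1*(-4833))) = 1/(57 - (-14383 - 1*(-4833))) = 1/(57 - (-14383 + 4833)) = 1/(57 - 1*(-9550)) = 1/(57 + 9550) = 1/9607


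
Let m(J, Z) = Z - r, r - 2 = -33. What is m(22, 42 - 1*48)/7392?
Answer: 25/7392 ≈ 0.0033820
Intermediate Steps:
r = -31 (r = 2 - 33 = -31)
m(J, Z) = 31 + Z (m(J, Z) = Z - 1*(-31) = Z + 31 = 31 + Z)
m(22, 42 - 1*48)/7392 = (31 + (42 - 1*48))/7392 = (31 + (42 - 48))*(1/7392) = (31 - 6)*(1/7392) = 25*(1/7392) = 25/7392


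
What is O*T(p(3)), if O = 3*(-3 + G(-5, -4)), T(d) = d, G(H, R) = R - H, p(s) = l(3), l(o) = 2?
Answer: -12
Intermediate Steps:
p(s) = 2
O = -6 (O = 3*(-3 + (-4 - 1*(-5))) = 3*(-3 + (-4 + 5)) = 3*(-3 + 1) = 3*(-2) = -6)
O*T(p(3)) = -6*2 = -12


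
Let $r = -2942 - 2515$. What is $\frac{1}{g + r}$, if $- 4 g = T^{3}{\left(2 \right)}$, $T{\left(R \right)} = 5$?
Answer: $- \frac{4}{21953} \approx -0.00018221$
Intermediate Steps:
$r = -5457$
$g = - \frac{125}{4}$ ($g = - \frac{5^{3}}{4} = \left(- \frac{1}{4}\right) 125 = - \frac{125}{4} \approx -31.25$)
$\frac{1}{g + r} = \frac{1}{- \frac{125}{4} - 5457} = \frac{1}{- \frac{21953}{4}} = - \frac{4}{21953}$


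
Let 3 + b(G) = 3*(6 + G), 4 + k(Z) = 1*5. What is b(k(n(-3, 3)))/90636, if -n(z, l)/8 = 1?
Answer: 3/15106 ≈ 0.00019860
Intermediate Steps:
n(z, l) = -8 (n(z, l) = -8*1 = -8)
k(Z) = 1 (k(Z) = -4 + 1*5 = -4 + 5 = 1)
b(G) = 15 + 3*G (b(G) = -3 + 3*(6 + G) = -3 + (18 + 3*G) = 15 + 3*G)
b(k(n(-3, 3)))/90636 = (15 + 3*1)/90636 = (15 + 3)*(1/90636) = 18*(1/90636) = 3/15106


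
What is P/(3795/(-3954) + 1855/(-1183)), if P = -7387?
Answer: 1645395154/563055 ≈ 2922.3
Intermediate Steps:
P/(3795/(-3954) + 1855/(-1183)) = -7387/(3795/(-3954) + 1855/(-1183)) = -7387/(3795*(-1/3954) + 1855*(-1/1183)) = -7387/(-1265/1318 - 265/169) = -7387/(-563055/222742) = -7387*(-222742/563055) = 1645395154/563055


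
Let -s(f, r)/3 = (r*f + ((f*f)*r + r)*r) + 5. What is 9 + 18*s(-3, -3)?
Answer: -5607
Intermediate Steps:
s(f, r) = -15 - 3*f*r - 3*r*(r + r*f**2) (s(f, r) = -3*((r*f + ((f*f)*r + r)*r) + 5) = -3*((f*r + (f**2*r + r)*r) + 5) = -3*((f*r + (r*f**2 + r)*r) + 5) = -3*((f*r + (r + r*f**2)*r) + 5) = -3*((f*r + r*(r + r*f**2)) + 5) = -3*(5 + f*r + r*(r + r*f**2)) = -15 - 3*f*r - 3*r*(r + r*f**2))
9 + 18*s(-3, -3) = 9 + 18*(-15 - 3*(-3)**2 - 3*(-3)*(-3) - 3*(-3)**2*(-3)**2) = 9 + 18*(-15 - 3*9 - 27 - 3*9*9) = 9 + 18*(-15 - 27 - 27 - 243) = 9 + 18*(-312) = 9 - 5616 = -5607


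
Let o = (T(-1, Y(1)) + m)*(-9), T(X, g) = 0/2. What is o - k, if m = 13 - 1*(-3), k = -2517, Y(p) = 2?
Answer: 2373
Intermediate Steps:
T(X, g) = 0 (T(X, g) = 0*(½) = 0)
m = 16 (m = 13 + 3 = 16)
o = -144 (o = (0 + 16)*(-9) = 16*(-9) = -144)
o - k = -144 - 1*(-2517) = -144 + 2517 = 2373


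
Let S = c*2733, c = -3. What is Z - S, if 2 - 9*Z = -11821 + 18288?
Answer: 22442/3 ≈ 7480.7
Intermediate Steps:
S = -8199 (S = -3*2733 = -8199)
Z = -2155/3 (Z = 2/9 - (-11821 + 18288)/9 = 2/9 - 1/9*6467 = 2/9 - 6467/9 = -2155/3 ≈ -718.33)
Z - S = -2155/3 - 1*(-8199) = -2155/3 + 8199 = 22442/3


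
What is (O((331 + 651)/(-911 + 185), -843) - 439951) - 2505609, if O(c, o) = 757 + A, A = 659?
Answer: -2944144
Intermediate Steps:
O(c, o) = 1416 (O(c, o) = 757 + 659 = 1416)
(O((331 + 651)/(-911 + 185), -843) - 439951) - 2505609 = (1416 - 439951) - 2505609 = -438535 - 2505609 = -2944144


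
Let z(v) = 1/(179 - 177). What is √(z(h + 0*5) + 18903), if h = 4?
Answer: √75614/2 ≈ 137.49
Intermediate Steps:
z(v) = ½ (z(v) = 1/2 = ½)
√(z(h + 0*5) + 18903) = √(½ + 18903) = √(37807/2) = √75614/2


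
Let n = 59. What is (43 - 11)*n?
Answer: 1888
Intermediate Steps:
(43 - 11)*n = (43 - 11)*59 = 32*59 = 1888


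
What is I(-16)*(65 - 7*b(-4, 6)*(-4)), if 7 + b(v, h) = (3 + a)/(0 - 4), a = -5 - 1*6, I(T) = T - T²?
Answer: 20400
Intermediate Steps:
a = -11 (a = -5 - 6 = -11)
b(v, h) = -5 (b(v, h) = -7 + (3 - 11)/(0 - 4) = -7 - 8/(-4) = -7 - 8*(-¼) = -7 + 2 = -5)
I(-16)*(65 - 7*b(-4, 6)*(-4)) = (-16*(1 - 1*(-16)))*(65 - 7*(-5)*(-4)) = (-16*(1 + 16))*(65 + 35*(-4)) = (-16*17)*(65 - 140) = -272*(-75) = 20400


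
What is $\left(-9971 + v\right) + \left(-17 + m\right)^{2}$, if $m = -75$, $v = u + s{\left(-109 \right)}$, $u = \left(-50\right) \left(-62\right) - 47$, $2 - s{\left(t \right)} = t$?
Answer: $1657$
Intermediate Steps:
$s{\left(t \right)} = 2 - t$
$u = 3053$ ($u = 3100 - 47 = 3053$)
$v = 3164$ ($v = 3053 + \left(2 - -109\right) = 3053 + \left(2 + 109\right) = 3053 + 111 = 3164$)
$\left(-9971 + v\right) + \left(-17 + m\right)^{2} = \left(-9971 + 3164\right) + \left(-17 - 75\right)^{2} = -6807 + \left(-92\right)^{2} = -6807 + 8464 = 1657$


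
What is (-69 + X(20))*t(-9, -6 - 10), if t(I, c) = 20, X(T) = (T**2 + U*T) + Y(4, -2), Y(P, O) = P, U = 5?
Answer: 8700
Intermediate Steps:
X(T) = 4 + T**2 + 5*T (X(T) = (T**2 + 5*T) + 4 = 4 + T**2 + 5*T)
(-69 + X(20))*t(-9, -6 - 10) = (-69 + (4 + 20**2 + 5*20))*20 = (-69 + (4 + 400 + 100))*20 = (-69 + 504)*20 = 435*20 = 8700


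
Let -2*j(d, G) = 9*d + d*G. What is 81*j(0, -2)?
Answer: 0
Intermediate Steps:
j(d, G) = -9*d/2 - G*d/2 (j(d, G) = -(9*d + d*G)/2 = -(9*d + G*d)/2 = -9*d/2 - G*d/2)
81*j(0, -2) = 81*(-1/2*0*(9 - 2)) = 81*(-1/2*0*7) = 81*0 = 0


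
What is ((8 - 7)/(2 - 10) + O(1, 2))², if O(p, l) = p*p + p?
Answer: 225/64 ≈ 3.5156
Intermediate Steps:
O(p, l) = p + p² (O(p, l) = p² + p = p + p²)
((8 - 7)/(2 - 10) + O(1, 2))² = ((8 - 7)/(2 - 10) + 1*(1 + 1))² = (1/(-8) + 1*2)² = (1*(-⅛) + 2)² = (-⅛ + 2)² = (15/8)² = 225/64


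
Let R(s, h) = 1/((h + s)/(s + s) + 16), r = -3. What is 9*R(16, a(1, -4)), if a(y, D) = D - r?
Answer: 288/527 ≈ 0.54649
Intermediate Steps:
a(y, D) = 3 + D (a(y, D) = D - 1*(-3) = D + 3 = 3 + D)
R(s, h) = 1/(16 + (h + s)/(2*s)) (R(s, h) = 1/((h + s)/((2*s)) + 16) = 1/((h + s)*(1/(2*s)) + 16) = 1/((h + s)/(2*s) + 16) = 1/(16 + (h + s)/(2*s)))
9*R(16, a(1, -4)) = 9*(2*16/((3 - 4) + 33*16)) = 9*(2*16/(-1 + 528)) = 9*(2*16/527) = 9*(2*16*(1/527)) = 9*(32/527) = 288/527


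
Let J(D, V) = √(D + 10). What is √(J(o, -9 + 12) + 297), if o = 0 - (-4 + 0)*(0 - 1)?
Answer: √(297 + √6) ≈ 17.305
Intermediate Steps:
o = -4 (o = 0 - (-4)*(-1) = 0 - 1*4 = 0 - 4 = -4)
J(D, V) = √(10 + D)
√(J(o, -9 + 12) + 297) = √(√(10 - 4) + 297) = √(√6 + 297) = √(297 + √6)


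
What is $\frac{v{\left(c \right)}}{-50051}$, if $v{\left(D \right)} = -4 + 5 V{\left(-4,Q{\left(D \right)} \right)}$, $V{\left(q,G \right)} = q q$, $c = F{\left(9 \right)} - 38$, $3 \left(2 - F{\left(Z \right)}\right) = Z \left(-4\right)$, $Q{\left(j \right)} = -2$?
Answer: $- \frac{76}{50051} \approx -0.0015185$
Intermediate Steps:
$F{\left(Z \right)} = 2 + \frac{4 Z}{3}$ ($F{\left(Z \right)} = 2 - \frac{Z \left(-4\right)}{3} = 2 - \frac{\left(-4\right) Z}{3} = 2 + \frac{4 Z}{3}$)
$c = -24$ ($c = \left(2 + \frac{4}{3} \cdot 9\right) - 38 = \left(2 + 12\right) - 38 = 14 - 38 = -24$)
$V{\left(q,G \right)} = q^{2}$
$v{\left(D \right)} = 76$ ($v{\left(D \right)} = -4 + 5 \left(-4\right)^{2} = -4 + 5 \cdot 16 = -4 + 80 = 76$)
$\frac{v{\left(c \right)}}{-50051} = \frac{76}{-50051} = 76 \left(- \frac{1}{50051}\right) = - \frac{76}{50051}$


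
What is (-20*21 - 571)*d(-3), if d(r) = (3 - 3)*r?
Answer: 0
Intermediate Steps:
d(r) = 0 (d(r) = 0*r = 0)
(-20*21 - 571)*d(-3) = (-20*21 - 571)*0 = (-420 - 571)*0 = -991*0 = 0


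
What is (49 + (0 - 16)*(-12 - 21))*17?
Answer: 9809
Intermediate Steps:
(49 + (0 - 16)*(-12 - 21))*17 = (49 - 16*(-33))*17 = (49 + 528)*17 = 577*17 = 9809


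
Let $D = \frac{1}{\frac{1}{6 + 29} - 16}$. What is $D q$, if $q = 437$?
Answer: $- \frac{15295}{559} \approx -27.361$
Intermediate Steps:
$D = - \frac{35}{559}$ ($D = \frac{1}{\frac{1}{35} - 16} = \frac{1}{- \frac{559}{35}} = - \frac{35}{559} \approx -0.062612$)
$D q = \left(- \frac{35}{559}\right) 437 = - \frac{15295}{559}$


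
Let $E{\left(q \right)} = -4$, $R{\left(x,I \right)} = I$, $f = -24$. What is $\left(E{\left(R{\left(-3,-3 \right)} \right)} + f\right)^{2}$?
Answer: $784$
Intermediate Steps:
$\left(E{\left(R{\left(-3,-3 \right)} \right)} + f\right)^{2} = \left(-4 - 24\right)^{2} = \left(-28\right)^{2} = 784$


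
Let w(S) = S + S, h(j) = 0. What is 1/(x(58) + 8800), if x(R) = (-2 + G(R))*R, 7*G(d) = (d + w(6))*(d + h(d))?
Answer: 1/42324 ≈ 2.3627e-5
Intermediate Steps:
w(S) = 2*S
G(d) = d*(12 + d)/7 (G(d) = ((d + 2*6)*(d + 0))/7 = ((d + 12)*d)/7 = ((12 + d)*d)/7 = (d*(12 + d))/7 = d*(12 + d)/7)
x(R) = R*(-2 + R*(12 + R)/7) (x(R) = (-2 + R*(12 + R)/7)*R = R*(-2 + R*(12 + R)/7))
1/(x(58) + 8800) = 1/((⅐)*58*(-14 + 58² + 12*58) + 8800) = 1/((⅐)*58*(-14 + 3364 + 696) + 8800) = 1/((⅐)*58*4046 + 8800) = 1/(33524 + 8800) = 1/42324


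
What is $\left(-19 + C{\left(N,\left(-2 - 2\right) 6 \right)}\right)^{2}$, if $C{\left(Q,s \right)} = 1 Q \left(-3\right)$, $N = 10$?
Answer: $2401$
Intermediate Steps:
$C{\left(Q,s \right)} = - 3 Q$ ($C{\left(Q,s \right)} = Q \left(-3\right) = - 3 Q$)
$\left(-19 + C{\left(N,\left(-2 - 2\right) 6 \right)}\right)^{2} = \left(-19 - 30\right)^{2} = \left(-49\right)^{2} = 2401$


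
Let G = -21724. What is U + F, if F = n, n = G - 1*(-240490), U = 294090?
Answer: 512856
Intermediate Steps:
n = 218766 (n = -21724 - 1*(-240490) = -21724 + 240490 = 218766)
F = 218766
U + F = 294090 + 218766 = 512856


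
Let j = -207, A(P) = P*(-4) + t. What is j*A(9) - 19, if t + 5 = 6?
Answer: 7226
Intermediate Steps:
t = 1 (t = -5 + 6 = 1)
A(P) = 1 - 4*P (A(P) = P*(-4) + 1 = -4*P + 1 = 1 - 4*P)
j*A(9) - 19 = -207*(1 - 4*9) - 19 = -207*(1 - 36) - 19 = -207*(-35) - 19 = 7245 - 19 = 7226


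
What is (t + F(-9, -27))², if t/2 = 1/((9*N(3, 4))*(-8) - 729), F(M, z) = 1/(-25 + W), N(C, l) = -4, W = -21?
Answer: 284089/411521796 ≈ 0.00069034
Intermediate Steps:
F(M, z) = -1/46 (F(M, z) = 1/(-25 - 21) = 1/(-46) = -1/46)
t = -2/441 (t = 2/((9*(-4))*(-8) - 729) = 2/(-36*(-8) - 729) = 2/(288 - 729) = 2/(-441) = 2*(-1/441) = -2/441 ≈ -0.0045351)
(t + F(-9, -27))² = (-2/441 - 1/46)² = (-533/20286)² = 284089/411521796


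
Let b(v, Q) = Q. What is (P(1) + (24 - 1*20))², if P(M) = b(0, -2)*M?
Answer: 4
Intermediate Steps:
P(M) = -2*M
(P(1) + (24 - 1*20))² = (-2*1 + (24 - 1*20))² = (-2 + (24 - 20))² = (-2 + 4)² = 2² = 4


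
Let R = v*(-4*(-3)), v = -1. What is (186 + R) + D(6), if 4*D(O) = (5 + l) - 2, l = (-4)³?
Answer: 635/4 ≈ 158.75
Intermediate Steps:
R = -12 (R = -(-4)*(-3) = -1*12 = -12)
l = -64
D(O) = -61/4 (D(O) = ((5 - 64) - 2)/4 = (-59 - 2)/4 = (¼)*(-61) = -61/4)
(186 + R) + D(6) = (186 - 12) - 61/4 = 174 - 61/4 = 635/4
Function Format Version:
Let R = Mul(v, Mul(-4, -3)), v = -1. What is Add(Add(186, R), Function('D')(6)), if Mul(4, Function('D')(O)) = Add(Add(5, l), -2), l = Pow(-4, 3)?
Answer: Rational(635, 4) ≈ 158.75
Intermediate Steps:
R = -12 (R = Mul(-1, Mul(-4, -3)) = Mul(-1, 12) = -12)
l = -64
Function('D')(O) = Rational(-61, 4) (Function('D')(O) = Mul(Rational(1, 4), Add(Add(5, -64), -2)) = Mul(Rational(1, 4), Add(-59, -2)) = Mul(Rational(1, 4), -61) = Rational(-61, 4))
Add(Add(186, R), Function('D')(6)) = Add(Add(186, -12), Rational(-61, 4)) = Add(174, Rational(-61, 4)) = Rational(635, 4)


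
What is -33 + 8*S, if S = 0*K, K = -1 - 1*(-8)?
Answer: -33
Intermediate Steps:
K = 7 (K = -1 + 8 = 7)
S = 0 (S = 0*7 = 0)
-33 + 8*S = -33 + 8*0 = -33 + 0 = -33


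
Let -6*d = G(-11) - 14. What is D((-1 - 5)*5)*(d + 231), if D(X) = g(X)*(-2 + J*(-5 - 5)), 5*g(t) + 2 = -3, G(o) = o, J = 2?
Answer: 15521/3 ≈ 5173.7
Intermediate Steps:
g(t) = -1 (g(t) = -2/5 + (1/5)*(-3) = -2/5 - 3/5 = -1)
D(X) = 22 (D(X) = -(-2 + 2*(-5 - 5)) = -(-2 + 2*(-10)) = -(-2 - 20) = -1*(-22) = 22)
d = 25/6 (d = -(-11 - 14)/6 = -1/6*(-25) = 25/6 ≈ 4.1667)
D((-1 - 5)*5)*(d + 231) = 22*(25/6 + 231) = 22*(1411/6) = 15521/3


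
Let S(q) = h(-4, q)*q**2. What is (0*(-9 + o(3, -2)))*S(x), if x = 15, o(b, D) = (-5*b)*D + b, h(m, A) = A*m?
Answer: 0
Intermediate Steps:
o(b, D) = b - 5*D*b (o(b, D) = -5*D*b + b = b - 5*D*b)
S(q) = -4*q**3 (S(q) = (q*(-4))*q**2 = (-4*q)*q**2 = -4*q**3)
(0*(-9 + o(3, -2)))*S(x) = (0*(-9 + 3*(1 - 5*(-2))))*(-4*15**3) = (0*(-9 + 3*(1 + 10)))*(-4*3375) = (0*(-9 + 3*11))*(-13500) = (0*(-9 + 33))*(-13500) = (0*24)*(-13500) = 0*(-13500) = 0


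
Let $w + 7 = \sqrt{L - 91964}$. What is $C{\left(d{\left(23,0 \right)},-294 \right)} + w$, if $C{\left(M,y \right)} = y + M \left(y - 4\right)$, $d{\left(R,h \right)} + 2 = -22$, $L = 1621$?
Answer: $6851 + i \sqrt{90343} \approx 6851.0 + 300.57 i$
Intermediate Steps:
$d{\left(R,h \right)} = -24$ ($d{\left(R,h \right)} = -2 - 22 = -24$)
$w = -7 + i \sqrt{90343}$ ($w = -7 + \sqrt{1621 - 91964} = -7 + \sqrt{-90343} = -7 + i \sqrt{90343} \approx -7.0 + 300.57 i$)
$C{\left(M,y \right)} = y + M \left(-4 + y\right)$
$C{\left(d{\left(23,0 \right)},-294 \right)} + w = \left(-294 - -96 - -7056\right) - \left(7 - i \sqrt{90343}\right) = \left(-294 + 96 + 7056\right) - \left(7 - i \sqrt{90343}\right) = 6858 - \left(7 - i \sqrt{90343}\right) = 6851 + i \sqrt{90343}$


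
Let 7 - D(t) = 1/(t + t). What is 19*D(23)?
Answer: 6099/46 ≈ 132.59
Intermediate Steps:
D(t) = 7 - 1/(2*t) (D(t) = 7 - 1/(t + t) = 7 - 1/(2*t))
19*D(23) = 19*(7 - ½/23) = 19*(7 - ½*1/23) = 19*(7 - 1/46) = 19*(321/46) = 6099/46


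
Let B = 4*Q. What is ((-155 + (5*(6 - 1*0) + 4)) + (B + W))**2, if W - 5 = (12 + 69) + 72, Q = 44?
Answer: 45369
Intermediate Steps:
B = 176 (B = 4*44 = 176)
W = 158 (W = 5 + ((12 + 69) + 72) = 5 + (81 + 72) = 5 + 153 = 158)
((-155 + (5*(6 - 1*0) + 4)) + (B + W))**2 = ((-155 + (5*(6 - 1*0) + 4)) + (176 + 158))**2 = ((-155 + (5*(6 + 0) + 4)) + 334)**2 = ((-155 + (5*6 + 4)) + 334)**2 = ((-155 + (30 + 4)) + 334)**2 = ((-155 + 34) + 334)**2 = (-121 + 334)**2 = 213**2 = 45369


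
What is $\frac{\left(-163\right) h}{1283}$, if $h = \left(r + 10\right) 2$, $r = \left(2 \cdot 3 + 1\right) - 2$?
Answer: $- \frac{4890}{1283} \approx -3.8114$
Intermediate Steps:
$r = 5$ ($r = \left(6 + 1\right) - 2 = 7 - 2 = 5$)
$h = 30$ ($h = \left(5 + 10\right) 2 = 15 \cdot 2 = 30$)
$\frac{\left(-163\right) h}{1283} = \frac{\left(-163\right) 30}{1283} = \left(-4890\right) \frac{1}{1283} = - \frac{4890}{1283}$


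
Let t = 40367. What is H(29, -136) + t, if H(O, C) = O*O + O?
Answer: 41237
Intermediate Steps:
H(O, C) = O + O² (H(O, C) = O² + O = O + O²)
H(29, -136) + t = 29*(1 + 29) + 40367 = 29*30 + 40367 = 870 + 40367 = 41237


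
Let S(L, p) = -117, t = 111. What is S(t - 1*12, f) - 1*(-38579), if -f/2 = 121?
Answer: 38462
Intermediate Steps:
f = -242 (f = -2*121 = -242)
S(t - 1*12, f) - 1*(-38579) = -117 - 1*(-38579) = -117 + 38579 = 38462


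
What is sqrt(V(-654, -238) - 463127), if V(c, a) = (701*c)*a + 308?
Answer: 3*sqrt(12072137) ≈ 10424.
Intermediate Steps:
V(c, a) = 308 + 701*a*c (V(c, a) = 701*a*c + 308 = 308 + 701*a*c)
sqrt(V(-654, -238) - 463127) = sqrt((308 + 701*(-238)*(-654)) - 463127) = sqrt((308 + 109112052) - 463127) = sqrt(109112360 - 463127) = sqrt(108649233) = 3*sqrt(12072137)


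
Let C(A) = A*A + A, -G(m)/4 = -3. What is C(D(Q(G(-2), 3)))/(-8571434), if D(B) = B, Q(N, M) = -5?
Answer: -10/4285717 ≈ -2.3333e-6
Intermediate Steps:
G(m) = 12 (G(m) = -4*(-3) = 12)
C(A) = A + A**2 (C(A) = A**2 + A = A + A**2)
C(D(Q(G(-2), 3)))/(-8571434) = -5*(1 - 5)/(-8571434) = -5*(-4)*(-1/8571434) = 20*(-1/8571434) = -10/4285717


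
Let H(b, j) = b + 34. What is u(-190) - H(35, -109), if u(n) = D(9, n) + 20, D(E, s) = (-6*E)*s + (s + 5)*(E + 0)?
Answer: 8546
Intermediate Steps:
H(b, j) = 34 + b
D(E, s) = E*(5 + s) - 6*E*s (D(E, s) = -6*E*s + (5 + s)*E = -6*E*s + E*(5 + s) = E*(5 + s) - 6*E*s)
u(n) = 65 - 45*n (u(n) = 5*9*(1 - n) + 20 = (45 - 45*n) + 20 = 65 - 45*n)
u(-190) - H(35, -109) = (65 - 45*(-190)) - (34 + 35) = (65 + 8550) - 1*69 = 8615 - 69 = 8546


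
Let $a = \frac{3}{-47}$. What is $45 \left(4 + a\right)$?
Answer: $\frac{8325}{47} \approx 177.13$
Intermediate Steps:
$a = - \frac{3}{47}$ ($a = 3 \left(- \frac{1}{47}\right) = - \frac{3}{47} \approx -0.06383$)
$45 \left(4 + a\right) = 45 \left(4 - \frac{3}{47}\right) = 45 \cdot \frac{185}{47} = \frac{8325}{47}$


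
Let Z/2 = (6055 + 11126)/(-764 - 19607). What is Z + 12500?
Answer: 254603138/20371 ≈ 12498.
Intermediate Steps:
Z = -34362/20371 (Z = 2*((6055 + 11126)/(-764 - 19607)) = 2*(17181/(-20371)) = 2*(17181*(-1/20371)) = 2*(-17181/20371) = -34362/20371 ≈ -1.6868)
Z + 12500 = -34362/20371 + 12500 = 254603138/20371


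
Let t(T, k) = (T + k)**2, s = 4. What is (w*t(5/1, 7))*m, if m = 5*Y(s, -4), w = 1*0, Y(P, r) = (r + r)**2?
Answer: 0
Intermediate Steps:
Y(P, r) = 4*r**2 (Y(P, r) = (2*r)**2 = 4*r**2)
w = 0
m = 320 (m = 5*(4*(-4)**2) = 5*(4*16) = 5*64 = 320)
(w*t(5/1, 7))*m = (0*(5/1 + 7)**2)*320 = (0*(5*1 + 7)**2)*320 = (0*(5 + 7)**2)*320 = (0*12**2)*320 = (0*144)*320 = 0*320 = 0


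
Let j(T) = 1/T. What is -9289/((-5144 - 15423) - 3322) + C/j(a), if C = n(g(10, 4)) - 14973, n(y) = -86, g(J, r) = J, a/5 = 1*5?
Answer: -8993601986/23889 ≈ -3.7647e+5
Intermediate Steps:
a = 25 (a = 5*(1*5) = 5*5 = 25)
C = -15059 (C = -86 - 14973 = -15059)
-9289/((-5144 - 15423) - 3322) + C/j(a) = -9289/((-5144 - 15423) - 3322) - 15059/(1/25) = -9289/(-20567 - 3322) - 15059/1/25 = -9289/(-23889) - 15059*25 = -9289*(-1/23889) - 376475 = 9289/23889 - 376475 = -8993601986/23889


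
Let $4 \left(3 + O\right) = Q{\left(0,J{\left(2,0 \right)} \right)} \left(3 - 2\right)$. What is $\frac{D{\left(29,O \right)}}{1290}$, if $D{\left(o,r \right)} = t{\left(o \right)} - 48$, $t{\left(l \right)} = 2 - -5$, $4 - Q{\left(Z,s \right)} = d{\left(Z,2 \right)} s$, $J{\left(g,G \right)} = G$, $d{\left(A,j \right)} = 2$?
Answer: $- \frac{41}{1290} \approx -0.031783$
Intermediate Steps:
$Q{\left(Z,s \right)} = 4 - 2 s$
$t{\left(l \right)} = 7$ ($t{\left(l \right)} = 2 + 5 = 7$)
$O = -2$ ($O = -3 + \frac{\left(4 - 0\right) \left(3 - 2\right)}{4} = -3 + \frac{\left(4 + 0\right) 1}{4} = -3 + \frac{4 \cdot 1}{4} = -3 + \frac{1}{4} \cdot 4 = -3 + 1 = -2$)
$D{\left(o,r \right)} = -41$ ($D{\left(o,r \right)} = 7 - 48 = -41$)
$\frac{D{\left(29,O \right)}}{1290} = - \frac{41}{1290}$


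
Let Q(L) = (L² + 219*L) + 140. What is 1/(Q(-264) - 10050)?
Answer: 1/1970 ≈ 0.00050761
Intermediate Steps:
Q(L) = 140 + L² + 219*L
1/(Q(-264) - 10050) = 1/((140 + (-264)² + 219*(-264)) - 10050) = 1/((140 + 69696 - 57816) - 10050) = 1/(12020 - 10050) = 1/1970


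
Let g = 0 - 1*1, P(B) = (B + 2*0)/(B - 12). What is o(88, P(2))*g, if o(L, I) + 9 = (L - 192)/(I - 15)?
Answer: 41/19 ≈ 2.1579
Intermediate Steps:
P(B) = B/(-12 + B) (P(B) = (B + 0)/(-12 + B) = B/(-12 + B))
o(L, I) = -9 + (-192 + L)/(-15 + I) (o(L, I) = -9 + (L - 192)/(I - 15) = -9 + (-192 + L)/(-15 + I))
g = -1 (g = 0 - 1 = -1)
o(88, P(2))*g = ((-57 + 88 - 18/(-12 + 2))/(-15 + 2/(-12 + 2)))*(-1) = ((-57 + 88 - 18/(-10))/(-15 + 2/(-10)))*(-1) = ((-57 + 88 - 18*(-1)/10)/(-15 + 2*(-1/10)))*(-1) = ((-57 + 88 - 9*(-1/5))/(-15 - 1/5))*(-1) = ((-57 + 88 + 9/5)/(-76/5))*(-1) = -5/76*164/5*(-1) = -41/19*(-1) = 41/19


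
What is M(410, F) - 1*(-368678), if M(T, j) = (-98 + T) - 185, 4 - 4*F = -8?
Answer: 368805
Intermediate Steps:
F = 3 (F = 1 - ¼*(-8) = 1 + 2 = 3)
M(T, j) = -283 + T
M(410, F) - 1*(-368678) = (-283 + 410) - 1*(-368678) = 127 + 368678 = 368805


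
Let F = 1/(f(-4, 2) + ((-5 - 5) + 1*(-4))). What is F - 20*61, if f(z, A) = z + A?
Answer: -19521/16 ≈ -1220.1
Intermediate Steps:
f(z, A) = A + z
F = -1/16 (F = 1/((2 - 4) + ((-5 - 5) + 1*(-4))) = 1/(-2 + (-10 - 4)) = 1/(-2 - 14) = 1/(-16) = -1/16 ≈ -0.062500)
F - 20*61 = -1/16 - 20*61 = -1/16 - 1220 = -19521/16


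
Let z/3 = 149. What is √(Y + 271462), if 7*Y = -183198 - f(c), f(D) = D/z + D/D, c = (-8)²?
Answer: √2401553123949/3129 ≈ 495.27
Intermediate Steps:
z = 447 (z = 3*149 = 447)
c = 64
f(D) = 1 + D/447 (f(D) = D/447 + D/D = D*(1/447) + 1 = D/447 + 1 = 1 + D/447)
Y = -81890017/3129 (Y = (-183198 - (1 + (1/447)*64))/7 = (-183198 - (1 + 64/447))/7 = (-183198 - 1*511/447)/7 = (-183198 - 511/447)/7 = (⅐)*(-81890017/447) = -81890017/3129 ≈ -26171.)
√(Y + 271462) = √(-81890017/3129 + 271462) = √(767514581/3129) = √2401553123949/3129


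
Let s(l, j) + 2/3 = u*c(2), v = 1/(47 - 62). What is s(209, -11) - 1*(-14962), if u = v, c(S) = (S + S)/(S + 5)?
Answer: 1570936/105 ≈ 14961.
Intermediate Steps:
v = -1/15 (v = 1/(-15) = -1/15 ≈ -0.066667)
c(S) = 2*S/(5 + S) (c(S) = (2*S)/(5 + S) = 2*S/(5 + S))
u = -1/15 ≈ -0.066667
s(l, j) = -74/105 (s(l, j) = -2/3 - 2*2/(15*(5 + 2)) = -2/3 - 2*2/(15*7) = -2/3 - 1/15*4/7 = -2/3 - 4/105 = -74/105)
s(209, -11) - 1*(-14962) = -74/105 - 1*(-14962) = -74/105 + 14962 = 1570936/105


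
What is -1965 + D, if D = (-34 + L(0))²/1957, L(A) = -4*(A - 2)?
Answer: -3844829/1957 ≈ -1964.7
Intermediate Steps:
L(A) = 8 - 4*A (L(A) = -4*(-2 + A) = 8 - 4*A)
D = 676/1957 (D = (-34 + (8 - 4*0))²/1957 = (-34 + (8 + 0))²*(1/1957) = (-34 + 8)²*(1/1957) = (-26)²*(1/1957) = 676*(1/1957) = 676/1957 ≈ 0.34543)
-1965 + D = -1965 + 676/1957 = -3844829/1957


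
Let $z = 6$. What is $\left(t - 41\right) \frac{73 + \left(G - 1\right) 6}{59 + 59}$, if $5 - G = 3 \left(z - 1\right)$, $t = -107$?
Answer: $- \frac{518}{59} \approx -8.7797$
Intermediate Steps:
$G = -10$ ($G = 5 - 3 \left(6 - 1\right) = 5 - 3 \cdot 5 = 5 - 15 = -10$)
$\left(t - 41\right) \frac{73 + \left(G - 1\right) 6}{59 + 59} = \left(-107 - 41\right) \frac{73 + \left(-10 - 1\right) 6}{59 + 59} = - 148 \frac{73 - 66}{118} = - 148 \left(73 - 66\right) \frac{1}{118} = - 148 \cdot 7 \cdot \frac{1}{118} = \left(-148\right) \frac{7}{118} = - \frac{518}{59}$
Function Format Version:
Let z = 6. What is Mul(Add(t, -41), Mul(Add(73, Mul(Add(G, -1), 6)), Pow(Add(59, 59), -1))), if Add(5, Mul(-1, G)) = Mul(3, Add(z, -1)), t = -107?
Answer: Rational(-518, 59) ≈ -8.7797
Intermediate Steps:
G = -10 (G = Add(5, Mul(-1, Mul(3, Add(6, -1)))) = Add(5, Mul(-1, Mul(3, 5))) = Add(5, Mul(-1, 15)) = Add(5, -15) = -10)
Mul(Add(t, -41), Mul(Add(73, Mul(Add(G, -1), 6)), Pow(Add(59, 59), -1))) = Mul(Add(-107, -41), Mul(Add(73, Mul(Add(-10, -1), 6)), Pow(Add(59, 59), -1))) = Mul(-148, Mul(Add(73, Mul(-11, 6)), Pow(118, -1))) = Mul(-148, Mul(Add(73, -66), Rational(1, 118))) = Mul(-148, Mul(7, Rational(1, 118))) = Mul(-148, Rational(7, 118)) = Rational(-518, 59)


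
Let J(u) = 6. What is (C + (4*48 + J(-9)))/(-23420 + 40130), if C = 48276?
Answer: 8079/2785 ≈ 2.9009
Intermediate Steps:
(C + (4*48 + J(-9)))/(-23420 + 40130) = (48276 + (4*48 + 6))/(-23420 + 40130) = (48276 + (192 + 6))/16710 = (48276 + 198)*(1/16710) = 48474*(1/16710) = 8079/2785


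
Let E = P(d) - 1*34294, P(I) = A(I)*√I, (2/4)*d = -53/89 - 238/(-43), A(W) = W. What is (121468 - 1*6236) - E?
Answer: 149526 - 37806*√144683562/14645929 ≈ 1.4950e+5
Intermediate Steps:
d = 37806/3827 (d = 2*(-53/89 - 238/(-43)) = 2*(-53*1/89 - 238*(-1/43)) = 2*(-53/89 + 238/43) = 2*(18903/3827) = 37806/3827 ≈ 9.8788)
P(I) = I^(3/2) (P(I) = I*√I = I^(3/2))
E = -34294 + 37806*√144683562/14645929 (E = (37806/3827)^(3/2) - 1*34294 = 37806*√144683562/14645929 - 34294 = -34294 + 37806*√144683562/14645929 ≈ -34263.)
(121468 - 1*6236) - E = (121468 - 1*6236) - (-34294 + 37806*√144683562/14645929) = (121468 - 6236) + (34294 - 37806*√144683562/14645929) = 115232 + (34294 - 37806*√144683562/14645929) = 149526 - 37806*√144683562/14645929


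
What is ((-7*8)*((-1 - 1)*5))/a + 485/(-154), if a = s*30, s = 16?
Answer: -458/231 ≈ -1.9827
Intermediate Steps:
a = 480 (a = 16*30 = 480)
((-7*8)*((-1 - 1)*5))/a + 485/(-154) = ((-7*8)*((-1 - 1)*5))/480 + 485/(-154) = -(-112)*5*(1/480) + 485*(-1/154) = -56*(-10)*(1/480) - 485/154 = 560*(1/480) - 485/154 = 7/6 - 485/154 = -458/231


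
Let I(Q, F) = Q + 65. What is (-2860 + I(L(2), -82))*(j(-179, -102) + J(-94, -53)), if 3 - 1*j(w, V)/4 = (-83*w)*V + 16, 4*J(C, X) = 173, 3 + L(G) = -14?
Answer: -17045352067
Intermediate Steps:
L(G) = -17 (L(G) = -3 - 14 = -17)
I(Q, F) = 65 + Q
J(C, X) = 173/4 (J(C, X) = (¼)*173 = 173/4)
j(w, V) = -52 + 332*V*w (j(w, V) = 12 - 4*((-83*w)*V + 16) = 12 - 4*(-83*V*w + 16) = 12 - 4*(16 - 83*V*w) = 12 + (-64 + 332*V*w) = -52 + 332*V*w)
(-2860 + I(L(2), -82))*(j(-179, -102) + J(-94, -53)) = (-2860 + (65 - 17))*((-52 + 332*(-102)*(-179)) + 173/4) = (-2860 + 48)*((-52 + 6061656) + 173/4) = -2812*(6061604 + 173/4) = -2812*24246589/4 = -17045352067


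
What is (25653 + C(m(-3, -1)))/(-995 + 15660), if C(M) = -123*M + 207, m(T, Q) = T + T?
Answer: 26598/14665 ≈ 1.8137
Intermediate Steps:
m(T, Q) = 2*T
C(M) = 207 - 123*M
(25653 + C(m(-3, -1)))/(-995 + 15660) = (25653 + (207 - 246*(-3)))/(-995 + 15660) = (25653 + (207 - 123*(-6)))/14665 = (25653 + (207 + 738))*(1/14665) = (25653 + 945)*(1/14665) = 26598*(1/14665) = 26598/14665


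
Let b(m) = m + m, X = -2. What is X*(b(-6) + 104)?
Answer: -184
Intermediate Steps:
b(m) = 2*m
X*(b(-6) + 104) = -2*(2*(-6) + 104) = -2*(-12 + 104) = -2*92 = -184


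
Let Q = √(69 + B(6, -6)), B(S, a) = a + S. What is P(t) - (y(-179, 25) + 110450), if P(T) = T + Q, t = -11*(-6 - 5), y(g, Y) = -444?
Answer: -109885 + √69 ≈ -1.0988e+5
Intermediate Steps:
B(S, a) = S + a
Q = √69 (Q = √(69 + (6 - 6)) = √(69 + 0) = √69 ≈ 8.3066)
t = 121 (t = -11*(-11) = 121)
P(T) = T + √69
P(t) - (y(-179, 25) + 110450) = (121 + √69) - (-444 + 110450) = (121 + √69) - 1*110006 = (121 + √69) - 110006 = -109885 + √69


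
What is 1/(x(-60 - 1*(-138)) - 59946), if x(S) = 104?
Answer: -1/59842 ≈ -1.6711e-5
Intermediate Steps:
1/(x(-60 - 1*(-138)) - 59946) = 1/(104 - 59946) = 1/(-59842) = -1/59842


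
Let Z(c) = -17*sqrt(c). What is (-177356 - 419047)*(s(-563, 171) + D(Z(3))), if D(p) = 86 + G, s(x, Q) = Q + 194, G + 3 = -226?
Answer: -132401466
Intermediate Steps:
G = -229 (G = -3 - 226 = -229)
s(x, Q) = 194 + Q
D(p) = -143 (D(p) = 86 - 229 = -143)
(-177356 - 419047)*(s(-563, 171) + D(Z(3))) = (-177356 - 419047)*((194 + 171) - 143) = -596403*(365 - 143) = -596403*222 = -132401466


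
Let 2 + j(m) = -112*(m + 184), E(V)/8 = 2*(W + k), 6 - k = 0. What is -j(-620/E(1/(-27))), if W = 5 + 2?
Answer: 263590/13 ≈ 20276.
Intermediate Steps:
k = 6 (k = 6 - 1*0 = 6 + 0 = 6)
W = 7
E(V) = 208 (E(V) = 8*(2*(7 + 6)) = 8*(2*13) = 8*26 = 208)
j(m) = -20610 - 112*m (j(m) = -2 - 112*(m + 184) = -2 - 112*(184 + m) = -2 + (-20608 - 112*m) = -20610 - 112*m)
-j(-620/E(1/(-27))) = -(-20610 - (-69440)/208) = -(-20610 - 112*(-155/52)) = -(-20610 + 4340/13) = -1*(-263590/13) = 263590/13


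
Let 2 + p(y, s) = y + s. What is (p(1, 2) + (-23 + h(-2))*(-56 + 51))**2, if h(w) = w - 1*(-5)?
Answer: 10201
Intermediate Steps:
p(y, s) = -2 + s + y (p(y, s) = -2 + (y + s) = -2 + (s + y) = -2 + s + y)
h(w) = 5 + w (h(w) = w + 5 = 5 + w)
(p(1, 2) + (-23 + h(-2))*(-56 + 51))**2 = ((-2 + 2 + 1) + (-23 + (5 - 2))*(-56 + 51))**2 = (1 + (-23 + 3)*(-5))**2 = (1 - 20*(-5))**2 = (1 + 100)**2 = 101**2 = 10201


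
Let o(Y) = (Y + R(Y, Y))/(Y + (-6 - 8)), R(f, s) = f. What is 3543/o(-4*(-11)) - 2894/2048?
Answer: 13589203/11264 ≈ 1206.4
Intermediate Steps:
o(Y) = 2*Y/(-14 + Y) (o(Y) = (Y + Y)/(Y + (-6 - 8)) = (2*Y)/(Y - 14) = (2*Y)/(-14 + Y) = 2*Y/(-14 + Y))
3543/o(-4*(-11)) - 2894/2048 = 3543/((2*(-4*(-11))/(-14 - 4*(-11)))) - 2894/2048 = 3543/((2*44/(-14 + 44))) - 2894*1/2048 = 3543/((2*44/30)) - 1447/1024 = 3543/((2*44*(1/30))) - 1447/1024 = 3543/(44/15) - 1447/1024 = 3543*(15/44) - 1447/1024 = 53145/44 - 1447/1024 = 13589203/11264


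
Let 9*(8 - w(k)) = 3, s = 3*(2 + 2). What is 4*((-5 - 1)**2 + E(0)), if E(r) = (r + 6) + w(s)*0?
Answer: 168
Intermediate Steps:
s = 12 (s = 3*4 = 12)
w(k) = 23/3 (w(k) = 8 - 1/9*3 = 8 - 1/3 = 23/3)
E(r) = 6 + r (E(r) = (r + 6) + (23/3)*0 = (6 + r) + 0 = 6 + r)
4*((-5 - 1)**2 + E(0)) = 4*((-5 - 1)**2 + (6 + 0)) = 4*((-6)**2 + 6) = 4*(36 + 6) = 4*42 = 168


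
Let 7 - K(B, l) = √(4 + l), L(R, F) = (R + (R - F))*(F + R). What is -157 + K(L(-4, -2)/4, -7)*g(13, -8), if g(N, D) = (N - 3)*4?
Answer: 123 - 40*I*√3 ≈ 123.0 - 69.282*I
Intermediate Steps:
L(R, F) = (F + R)*(-F + 2*R) (L(R, F) = (-F + 2*R)*(F + R) = (F + R)*(-F + 2*R))
g(N, D) = -12 + 4*N (g(N, D) = (-3 + N)*4 = -12 + 4*N)
K(B, l) = 7 - √(4 + l)
-157 + K(L(-4, -2)/4, -7)*g(13, -8) = -157 + (7 - √(4 - 7))*(-12 + 4*13) = -157 + (7 - √(-3))*(-12 + 52) = -157 + (7 - I*√3)*40 = -157 + (280 - 40*I*√3) = 123 - 40*I*√3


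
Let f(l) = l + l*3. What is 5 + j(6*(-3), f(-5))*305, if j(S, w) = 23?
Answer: 7020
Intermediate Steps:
f(l) = 4*l (f(l) = l + 3*l = 4*l)
5 + j(6*(-3), f(-5))*305 = 5 + 23*305 = 5 + 7015 = 7020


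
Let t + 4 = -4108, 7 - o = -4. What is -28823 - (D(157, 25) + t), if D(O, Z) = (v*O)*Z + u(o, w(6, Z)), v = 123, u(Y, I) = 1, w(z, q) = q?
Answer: -507487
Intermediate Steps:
o = 11 (o = 7 - 1*(-4) = 7 + 4 = 11)
t = -4112 (t = -4 - 4108 = -4112)
D(O, Z) = 1 + 123*O*Z (D(O, Z) = (123*O)*Z + 1 = 123*O*Z + 1 = 1 + 123*O*Z)
-28823 - (D(157, 25) + t) = -28823 - ((1 + 123*157*25) - 4112) = -28823 - ((1 + 482775) - 4112) = -28823 - (482776 - 4112) = -28823 - 1*478664 = -28823 - 478664 = -507487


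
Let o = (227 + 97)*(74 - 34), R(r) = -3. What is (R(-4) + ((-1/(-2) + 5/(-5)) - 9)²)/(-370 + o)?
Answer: 349/50360 ≈ 0.0069301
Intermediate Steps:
o = 12960 (o = 324*40 = 12960)
(R(-4) + ((-1/(-2) + 5/(-5)) - 9)²)/(-370 + o) = (-3 + ((-1/(-2) + 5/(-5)) - 9)²)/(-370 + 12960) = (-3 + ((-1*(-½) + 5*(-⅕)) - 9)²)/12590 = (-3 + ((½ - 1) - 9)²)*(1/12590) = (-3 + (-½ - 9)²)*(1/12590) = (-3 + (-19/2)²)*(1/12590) = (-3 + 361/4)*(1/12590) = (349/4)*(1/12590) = 349/50360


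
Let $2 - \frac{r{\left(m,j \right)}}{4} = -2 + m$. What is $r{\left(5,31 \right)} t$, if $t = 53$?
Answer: $-212$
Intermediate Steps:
$r{\left(m,j \right)} = 16 - 4 m$ ($r{\left(m,j \right)} = 8 - 4 \left(-2 + m\right) = 8 - \left(-8 + 4 m\right) = 16 - 4 m$)
$r{\left(5,31 \right)} t = \left(16 - 20\right) 53 = \left(-4\right) 53 = -212$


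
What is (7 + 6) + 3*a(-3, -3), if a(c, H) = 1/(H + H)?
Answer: 25/2 ≈ 12.500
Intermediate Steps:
a(c, H) = 1/(2*H)
(7 + 6) + 3*a(-3, -3) = (7 + 6) + 3*((½)/(-3)) = 13 + 3*((½)*(-⅓)) = 13 + 3*(-⅙) = 13 - ½ = 25/2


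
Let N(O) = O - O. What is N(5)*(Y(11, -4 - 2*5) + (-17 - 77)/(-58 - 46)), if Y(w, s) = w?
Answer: 0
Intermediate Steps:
N(O) = 0
N(5)*(Y(11, -4 - 2*5) + (-17 - 77)/(-58 - 46)) = 0*(11 + (-17 - 77)/(-58 - 46)) = 0*(11 - 94/(-104)) = 0*(11 - 94*(-1/104)) = 0*(11 + 47/52) = 0*(619/52) = 0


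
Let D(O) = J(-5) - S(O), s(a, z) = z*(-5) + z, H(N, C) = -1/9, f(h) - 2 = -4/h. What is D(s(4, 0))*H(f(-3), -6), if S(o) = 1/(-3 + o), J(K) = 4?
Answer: -13/27 ≈ -0.48148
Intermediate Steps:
f(h) = 2 - 4/h
H(N, C) = -1/9 (H(N, C) = -1*1/9 = -1/9)
s(a, z) = -4*z (s(a, z) = -5*z + z = -4*z)
D(O) = 4 - 1/(-3 + O)
D(s(4, 0))*H(f(-3), -6) = ((-13 + 4*(-4*0))/(-3 - 4*0))*(-1/9) = ((-13 + 4*0)/(-3 + 0))*(-1/9) = ((-13 + 0)/(-3))*(-1/9) = -1/3*(-13)*(-1/9) = (13/3)*(-1/9) = -13/27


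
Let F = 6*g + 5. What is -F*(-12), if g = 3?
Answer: 276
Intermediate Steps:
F = 23 (F = 6*3 + 5 = 18 + 5 = 23)
-F*(-12) = -1*23*(-12) = -23*(-12) = 276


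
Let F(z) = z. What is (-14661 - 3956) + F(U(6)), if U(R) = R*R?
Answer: -18581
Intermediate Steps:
U(R) = R²
(-14661 - 3956) + F(U(6)) = (-14661 - 3956) + 6² = -18617 + 36 = -18581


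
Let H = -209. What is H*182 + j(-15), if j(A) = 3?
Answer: -38035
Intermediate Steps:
H*182 + j(-15) = -209*182 + 3 = -38038 + 3 = -38035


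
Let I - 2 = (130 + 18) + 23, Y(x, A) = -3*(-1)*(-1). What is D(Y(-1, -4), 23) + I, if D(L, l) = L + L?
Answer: 167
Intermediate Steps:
Y(x, A) = -3 (Y(x, A) = 3*(-1) = -3)
D(L, l) = 2*L
I = 173 (I = 2 + ((130 + 18) + 23) = 2 + (148 + 23) = 2 + 171 = 173)
D(Y(-1, -4), 23) + I = 2*(-3) + 173 = -6 + 173 = 167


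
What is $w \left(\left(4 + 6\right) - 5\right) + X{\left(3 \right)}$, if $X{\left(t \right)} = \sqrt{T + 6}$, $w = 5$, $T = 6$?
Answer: $25 + 2 \sqrt{3} \approx 28.464$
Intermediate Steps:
$X{\left(t \right)} = 2 \sqrt{3}$ ($X{\left(t \right)} = \sqrt{6 + 6} = \sqrt{12} = 2 \sqrt{3}$)
$w \left(\left(4 + 6\right) - 5\right) + X{\left(3 \right)} = 5 \left(\left(4 + 6\right) - 5\right) + 2 \sqrt{3} = 5 \left(10 - 5\right) + 2 \sqrt{3} = 5 \cdot 5 + 2 \sqrt{3} = 25 + 2 \sqrt{3}$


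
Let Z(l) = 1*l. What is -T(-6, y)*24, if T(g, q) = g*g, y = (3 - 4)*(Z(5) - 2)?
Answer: -864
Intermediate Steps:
Z(l) = l
y = -3 (y = (3 - 4)*(5 - 2) = -1*3 = -3)
T(g, q) = g²
-T(-6, y)*24 = -1*(-6)²*24 = -1*36*24 = -36*24 = -864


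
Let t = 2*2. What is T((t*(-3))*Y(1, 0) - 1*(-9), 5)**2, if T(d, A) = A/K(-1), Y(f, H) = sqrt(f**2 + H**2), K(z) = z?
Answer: 25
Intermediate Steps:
t = 4
Y(f, H) = sqrt(H**2 + f**2)
T(d, A) = -A (T(d, A) = A/(-1) = A*(-1) = -A)
T((t*(-3))*Y(1, 0) - 1*(-9), 5)**2 = (-1*5)**2 = (-5)**2 = 25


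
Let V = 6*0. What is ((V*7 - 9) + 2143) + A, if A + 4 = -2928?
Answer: -798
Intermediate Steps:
V = 0
A = -2932 (A = -4 - 2928 = -2932)
((V*7 - 9) + 2143) + A = ((0*7 - 9) + 2143) - 2932 = ((0 - 9) + 2143) - 2932 = (-9 + 2143) - 2932 = 2134 - 2932 = -798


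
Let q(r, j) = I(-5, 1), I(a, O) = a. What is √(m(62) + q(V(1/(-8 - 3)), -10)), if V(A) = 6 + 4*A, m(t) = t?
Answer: √57 ≈ 7.5498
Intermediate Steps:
q(r, j) = -5
√(m(62) + q(V(1/(-8 - 3)), -10)) = √(62 - 5) = √57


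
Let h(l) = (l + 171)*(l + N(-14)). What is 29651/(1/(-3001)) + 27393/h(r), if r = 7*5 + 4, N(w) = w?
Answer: -155719630119/1750 ≈ -8.8983e+7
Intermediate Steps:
r = 39 (r = 35 + 4 = 39)
h(l) = (-14 + l)*(171 + l) (h(l) = (l + 171)*(l - 14) = (171 + l)*(-14 + l) = (-14 + l)*(171 + l))
29651/(1/(-3001)) + 27393/h(r) = 29651/(1/(-3001)) + 27393/(-2394 + 39² + 157*39) = 29651/(-1/3001) + 27393/(-2394 + 1521 + 6123) = 29651*(-3001) + 27393/5250 = -88982651 + 27393*(1/5250) = -88982651 + 9131/1750 = -155719630119/1750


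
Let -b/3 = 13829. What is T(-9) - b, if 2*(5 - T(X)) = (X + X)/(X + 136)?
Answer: 5269493/127 ≈ 41492.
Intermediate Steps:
T(X) = 5 - X/(136 + X) (T(X) = 5 - (X + X)/(2*(X + 136)) = 5 - 2*X/(2*(136 + X)) = 5 - X/(136 + X))
b = -41487 (b = -3*13829 = -41487)
T(-9) - b = 4*(170 - 9)/(136 - 9) - 1*(-41487) = 4*161/127 + 41487 = 4*(1/127)*161 + 41487 = 644/127 + 41487 = 5269493/127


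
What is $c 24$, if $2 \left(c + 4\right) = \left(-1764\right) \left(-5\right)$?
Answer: $105744$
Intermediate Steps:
$c = 4406$ ($c = -4 + \frac{\left(-1764\right) \left(-5\right)}{2} = -4 + \frac{1}{2} \cdot 8820 = -4 + 4410 = 4406$)
$c 24 = 4406 \cdot 24 = 105744$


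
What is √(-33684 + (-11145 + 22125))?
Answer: 4*I*√1419 ≈ 150.68*I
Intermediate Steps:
√(-33684 + (-11145 + 22125)) = √(-33684 + 10980) = √(-22704) = 4*I*√1419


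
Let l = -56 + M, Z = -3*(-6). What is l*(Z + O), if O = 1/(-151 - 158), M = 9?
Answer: -261367/309 ≈ -845.85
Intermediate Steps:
O = -1/309 (O = 1/(-309) = -1/309 ≈ -0.0032362)
Z = 18
l = -47 (l = -56 + 9 = -47)
l*(Z + O) = -47*(18 - 1/309) = -47*5561/309 = -261367/309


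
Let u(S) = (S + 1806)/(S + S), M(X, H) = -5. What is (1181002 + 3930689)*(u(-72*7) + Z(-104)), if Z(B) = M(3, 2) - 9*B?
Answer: 38019053761/8 ≈ 4.7524e+9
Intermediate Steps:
u(S) = (1806 + S)/(2*S) (u(S) = (1806 + S)/((2*S)) = (1806 + S)*(1/(2*S)) = (1806 + S)/(2*S))
Z(B) = -5 - 9*B
(1181002 + 3930689)*(u(-72*7) + Z(-104)) = (1181002 + 3930689)*((1806 - 72*7)/(2*((-72*7))) + (-5 - 9*(-104))) = 5111691*((½)*(1806 - 504)/(-504) + (-5 + 936)) = 5111691*((½)*(-1/504)*1302 + 931) = 5111691*(-31/24 + 931) = 5111691*(22313/24) = 38019053761/8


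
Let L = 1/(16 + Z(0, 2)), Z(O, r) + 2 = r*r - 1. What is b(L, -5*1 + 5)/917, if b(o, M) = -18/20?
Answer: -9/9170 ≈ -0.00098146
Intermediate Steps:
Z(O, r) = -3 + r² (Z(O, r) = -2 + (r*r - 1) = -2 + (r² - 1) = -2 + (-1 + r²) = -3 + r²)
L = 1/17 (L = 1/(16 + (-3 + 2²)) = 1/(16 + (-3 + 4)) = 1/(16 + 1) = 1/17 ≈ 0.058824)
b(o, M) = -9/10 (b(o, M) = -18*1/20 = -9/10)
b(L, -5*1 + 5)/917 = -9/10/917 = -9/10*1/917 = -9/9170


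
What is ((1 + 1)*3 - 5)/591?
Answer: 1/591 ≈ 0.0016920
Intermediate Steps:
((1 + 1)*3 - 5)/591 = (2*3 - 5)*(1/591) = (6 - 5)*(1/591) = 1*(1/591) = 1/591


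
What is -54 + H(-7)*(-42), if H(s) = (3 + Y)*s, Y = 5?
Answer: 2298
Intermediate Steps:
H(s) = 8*s (H(s) = (3 + 5)*s = 8*s)
-54 + H(-7)*(-42) = -54 + (8*(-7))*(-42) = -54 - 56*(-42) = -54 + 2352 = 2298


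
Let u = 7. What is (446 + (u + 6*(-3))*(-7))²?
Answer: 273529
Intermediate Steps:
(446 + (u + 6*(-3))*(-7))² = (446 + (7 + 6*(-3))*(-7))² = (446 + (7 - 18)*(-7))² = (446 - 11*(-7))² = (446 + 77)² = 523² = 273529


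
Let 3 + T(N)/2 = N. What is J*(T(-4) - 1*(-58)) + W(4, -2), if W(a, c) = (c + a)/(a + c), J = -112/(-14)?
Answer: 353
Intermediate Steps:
T(N) = -6 + 2*N
J = 8 (J = -112*(-1/14) = 8)
W(a, c) = 1 (W(a, c) = (a + c)/(a + c) = 1)
J*(T(-4) - 1*(-58)) + W(4, -2) = 8*((-6 + 2*(-4)) - 1*(-58)) + 1 = 8*((-6 - 8) + 58) + 1 = 8*(-14 + 58) + 1 = 8*44 + 1 = 352 + 1 = 353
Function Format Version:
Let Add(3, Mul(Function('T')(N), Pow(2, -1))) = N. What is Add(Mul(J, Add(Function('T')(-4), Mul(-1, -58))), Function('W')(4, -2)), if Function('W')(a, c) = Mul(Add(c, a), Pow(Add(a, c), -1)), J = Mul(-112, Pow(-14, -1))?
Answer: 353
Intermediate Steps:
Function('T')(N) = Add(-6, Mul(2, N))
J = 8 (J = Mul(-112, Rational(-1, 14)) = 8)
Function('W')(a, c) = 1 (Function('W')(a, c) = Mul(Add(a, c), Pow(Add(a, c), -1)) = 1)
Add(Mul(J, Add(Function('T')(-4), Mul(-1, -58))), Function('W')(4, -2)) = Add(Mul(8, Add(Add(-6, Mul(2, -4)), Mul(-1, -58))), 1) = Add(Mul(8, Add(Add(-6, -8), 58)), 1) = Add(Mul(8, Add(-14, 58)), 1) = Add(Mul(8, 44), 1) = Add(352, 1) = 353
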